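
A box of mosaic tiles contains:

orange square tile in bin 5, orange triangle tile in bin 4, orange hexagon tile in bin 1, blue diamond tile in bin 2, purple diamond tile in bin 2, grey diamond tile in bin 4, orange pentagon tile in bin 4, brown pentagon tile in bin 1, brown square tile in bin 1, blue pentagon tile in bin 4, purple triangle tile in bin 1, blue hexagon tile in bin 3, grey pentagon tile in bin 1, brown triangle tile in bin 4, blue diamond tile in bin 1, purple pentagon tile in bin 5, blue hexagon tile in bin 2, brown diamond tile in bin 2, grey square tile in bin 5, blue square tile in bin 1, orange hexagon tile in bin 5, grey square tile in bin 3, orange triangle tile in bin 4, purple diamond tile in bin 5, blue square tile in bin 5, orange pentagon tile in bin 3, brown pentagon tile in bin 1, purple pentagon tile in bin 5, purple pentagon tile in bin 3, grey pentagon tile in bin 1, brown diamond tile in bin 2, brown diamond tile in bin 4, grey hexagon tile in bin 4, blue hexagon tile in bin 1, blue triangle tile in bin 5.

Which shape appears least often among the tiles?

triangle

Counts by shape: pentagon 10, diamond 8, hexagon 6, square 6, triangle 5.
The minimum is 5, held uniquely by triangle.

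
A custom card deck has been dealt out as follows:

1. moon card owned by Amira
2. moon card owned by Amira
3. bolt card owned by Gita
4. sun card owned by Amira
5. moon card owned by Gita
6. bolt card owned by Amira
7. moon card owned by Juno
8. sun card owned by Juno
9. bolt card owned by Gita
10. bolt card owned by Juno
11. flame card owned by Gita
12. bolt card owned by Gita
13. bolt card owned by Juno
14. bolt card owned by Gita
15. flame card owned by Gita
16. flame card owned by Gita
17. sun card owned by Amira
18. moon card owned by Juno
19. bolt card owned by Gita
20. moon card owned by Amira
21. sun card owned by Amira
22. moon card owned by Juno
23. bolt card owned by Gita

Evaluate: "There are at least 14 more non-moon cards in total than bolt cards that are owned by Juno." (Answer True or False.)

True

There are 16 non-moon cards.
Count of bolt cards owned by Juno: 2.
The claim requires 16 − 2 = 14 ≥ 14, which holds.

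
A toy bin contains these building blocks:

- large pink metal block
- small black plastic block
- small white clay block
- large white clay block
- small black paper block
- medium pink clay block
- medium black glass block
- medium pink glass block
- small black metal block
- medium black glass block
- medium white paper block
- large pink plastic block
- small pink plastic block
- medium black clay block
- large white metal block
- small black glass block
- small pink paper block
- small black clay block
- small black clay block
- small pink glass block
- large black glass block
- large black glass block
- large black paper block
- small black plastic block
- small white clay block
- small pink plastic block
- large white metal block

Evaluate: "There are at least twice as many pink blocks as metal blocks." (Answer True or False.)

True

There are 8 pink blocks.
There are 4 metal blocks.
The claim requires 8 ≥ 2 × 4 = 8, which holds.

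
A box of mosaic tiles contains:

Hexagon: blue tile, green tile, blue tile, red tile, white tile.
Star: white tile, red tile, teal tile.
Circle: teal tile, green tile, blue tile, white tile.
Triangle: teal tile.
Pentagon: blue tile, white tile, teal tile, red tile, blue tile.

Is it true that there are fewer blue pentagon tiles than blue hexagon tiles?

blue pentagon tiles: 2.
blue hexagon tiles: 2.
The claim requires 2 < 2, which does not hold.

False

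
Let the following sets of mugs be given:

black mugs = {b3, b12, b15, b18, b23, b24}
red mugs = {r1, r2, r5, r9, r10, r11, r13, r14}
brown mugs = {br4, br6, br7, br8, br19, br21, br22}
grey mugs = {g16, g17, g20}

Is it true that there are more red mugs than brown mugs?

True

red mugs: 8.
brown mugs: 7.
The claim requires 8 > 7, which holds.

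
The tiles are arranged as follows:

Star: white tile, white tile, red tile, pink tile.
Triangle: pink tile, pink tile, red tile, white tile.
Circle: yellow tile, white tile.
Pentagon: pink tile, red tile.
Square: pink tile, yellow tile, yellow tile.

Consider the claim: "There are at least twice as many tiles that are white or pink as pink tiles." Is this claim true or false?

|tiles that are white or pink| = 9.
|pink tiles| = 5.
The claim requires 9 ≥ 2 × 5 = 10, which does not hold.

False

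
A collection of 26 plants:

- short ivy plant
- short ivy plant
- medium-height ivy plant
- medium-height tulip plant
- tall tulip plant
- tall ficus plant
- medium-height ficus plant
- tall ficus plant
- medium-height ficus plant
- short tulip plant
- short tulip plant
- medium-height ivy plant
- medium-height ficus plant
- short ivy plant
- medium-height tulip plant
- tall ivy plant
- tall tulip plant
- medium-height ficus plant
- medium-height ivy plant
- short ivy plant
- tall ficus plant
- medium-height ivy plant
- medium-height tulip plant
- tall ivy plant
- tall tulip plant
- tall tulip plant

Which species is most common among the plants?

ivy

Counts by species: ivy 10, tulip 9, ficus 7.
The maximum is 10, held uniquely by ivy.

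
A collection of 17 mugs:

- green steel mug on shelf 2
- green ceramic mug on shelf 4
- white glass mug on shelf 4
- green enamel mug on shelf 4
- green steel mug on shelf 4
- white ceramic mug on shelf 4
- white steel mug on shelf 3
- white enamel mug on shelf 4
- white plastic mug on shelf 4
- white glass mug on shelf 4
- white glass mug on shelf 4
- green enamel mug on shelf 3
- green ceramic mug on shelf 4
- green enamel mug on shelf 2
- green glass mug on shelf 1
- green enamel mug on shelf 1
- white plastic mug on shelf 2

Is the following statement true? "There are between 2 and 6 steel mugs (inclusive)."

There are 3 steel mugs.
The claim requires 2 ≤ 3 ≤ 6, which holds.

True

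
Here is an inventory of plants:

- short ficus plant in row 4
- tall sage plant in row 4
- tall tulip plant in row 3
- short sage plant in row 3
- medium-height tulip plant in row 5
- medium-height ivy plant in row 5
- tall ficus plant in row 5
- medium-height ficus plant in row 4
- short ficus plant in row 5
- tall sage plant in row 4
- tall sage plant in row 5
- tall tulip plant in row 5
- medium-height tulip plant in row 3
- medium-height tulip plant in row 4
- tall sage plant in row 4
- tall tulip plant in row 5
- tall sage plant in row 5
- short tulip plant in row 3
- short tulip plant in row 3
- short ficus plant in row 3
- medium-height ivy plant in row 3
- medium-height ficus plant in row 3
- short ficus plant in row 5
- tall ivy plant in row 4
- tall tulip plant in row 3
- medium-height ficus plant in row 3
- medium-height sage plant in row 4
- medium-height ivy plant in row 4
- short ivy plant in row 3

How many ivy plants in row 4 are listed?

2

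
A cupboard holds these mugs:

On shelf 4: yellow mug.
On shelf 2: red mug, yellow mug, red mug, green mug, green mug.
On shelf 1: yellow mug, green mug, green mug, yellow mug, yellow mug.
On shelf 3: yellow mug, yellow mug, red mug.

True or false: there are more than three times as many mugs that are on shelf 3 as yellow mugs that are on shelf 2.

There are 3 mugs on shelf 3.
There is 1 yellow mug on shelf 2.
The claim requires 3 > 3 × 1 = 3, which does not hold.

False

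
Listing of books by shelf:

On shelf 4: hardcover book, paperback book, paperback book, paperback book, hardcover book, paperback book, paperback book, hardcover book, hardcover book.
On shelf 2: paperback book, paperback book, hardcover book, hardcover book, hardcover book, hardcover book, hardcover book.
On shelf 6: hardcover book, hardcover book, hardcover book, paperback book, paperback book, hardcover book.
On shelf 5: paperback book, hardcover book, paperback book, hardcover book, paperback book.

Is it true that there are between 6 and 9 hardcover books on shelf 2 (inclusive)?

|hardcover books on shelf 2| = 5.
The claim requires 6 ≤ 5 ≤ 9, which does not hold.

False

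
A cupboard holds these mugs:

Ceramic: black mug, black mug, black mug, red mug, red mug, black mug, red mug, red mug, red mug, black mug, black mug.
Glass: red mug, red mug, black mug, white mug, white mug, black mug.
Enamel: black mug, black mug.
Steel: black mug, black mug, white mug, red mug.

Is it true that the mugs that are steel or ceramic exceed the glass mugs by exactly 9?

True

|mugs that are steel or ceramic| = 15.
|glass mugs| = 6.
The claim requires 15 − 6 (= 9) to equal 9, which holds.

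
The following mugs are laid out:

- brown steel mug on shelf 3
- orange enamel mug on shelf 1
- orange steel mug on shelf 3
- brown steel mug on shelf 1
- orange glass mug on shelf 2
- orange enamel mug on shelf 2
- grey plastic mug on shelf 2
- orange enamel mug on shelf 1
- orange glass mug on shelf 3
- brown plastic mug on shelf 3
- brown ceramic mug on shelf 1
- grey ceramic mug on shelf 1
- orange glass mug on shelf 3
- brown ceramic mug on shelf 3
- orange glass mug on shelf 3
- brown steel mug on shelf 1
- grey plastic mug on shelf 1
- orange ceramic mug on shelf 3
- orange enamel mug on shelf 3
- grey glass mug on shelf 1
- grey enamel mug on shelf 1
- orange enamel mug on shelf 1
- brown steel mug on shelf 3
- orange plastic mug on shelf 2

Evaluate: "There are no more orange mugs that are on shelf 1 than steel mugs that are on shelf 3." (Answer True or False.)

There are 3 orange mugs on shelf 1.
There are 3 steel mugs on shelf 3.
The claim requires 3 ≤ 3, which holds.

True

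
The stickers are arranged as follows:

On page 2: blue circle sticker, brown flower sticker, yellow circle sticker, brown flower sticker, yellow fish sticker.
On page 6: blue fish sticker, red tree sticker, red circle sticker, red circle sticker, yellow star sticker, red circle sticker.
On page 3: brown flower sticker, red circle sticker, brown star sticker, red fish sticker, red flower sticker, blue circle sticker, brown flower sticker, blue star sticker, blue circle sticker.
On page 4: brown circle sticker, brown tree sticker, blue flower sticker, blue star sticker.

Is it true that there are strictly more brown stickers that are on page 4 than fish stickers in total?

False

|brown stickers on page 4| = 2.
|fish stickers| = 3.
The claim requires 2 > 3, which does not hold.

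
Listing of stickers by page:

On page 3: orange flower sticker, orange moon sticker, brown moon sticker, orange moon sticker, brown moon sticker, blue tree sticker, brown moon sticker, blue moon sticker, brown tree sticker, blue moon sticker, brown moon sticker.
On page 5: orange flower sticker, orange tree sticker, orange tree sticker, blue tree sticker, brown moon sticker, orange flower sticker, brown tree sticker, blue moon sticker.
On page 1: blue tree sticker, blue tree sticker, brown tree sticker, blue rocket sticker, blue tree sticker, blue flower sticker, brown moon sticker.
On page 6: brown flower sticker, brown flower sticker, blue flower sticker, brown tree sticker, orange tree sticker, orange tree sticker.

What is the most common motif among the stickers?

Counts by motif: tree 13, moon 11, flower 7, rocket 1.
The maximum is 13, held uniquely by tree.

tree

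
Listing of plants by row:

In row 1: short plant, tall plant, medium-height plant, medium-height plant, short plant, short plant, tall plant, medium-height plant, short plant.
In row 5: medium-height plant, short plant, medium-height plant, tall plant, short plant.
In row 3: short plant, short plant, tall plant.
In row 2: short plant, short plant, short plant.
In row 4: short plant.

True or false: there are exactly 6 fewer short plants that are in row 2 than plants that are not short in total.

short plants in row 2: 3.
plants that are not short: 9.
The claim requires 9 − 3 (= 6) to equal 6, which holds.

True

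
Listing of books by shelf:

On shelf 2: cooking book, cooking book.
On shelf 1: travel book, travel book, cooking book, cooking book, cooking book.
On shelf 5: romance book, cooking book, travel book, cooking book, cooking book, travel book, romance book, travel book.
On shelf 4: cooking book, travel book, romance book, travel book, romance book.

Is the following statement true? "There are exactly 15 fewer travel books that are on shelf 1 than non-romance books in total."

There are 2 travel books on shelf 1.
There are 16 non-romance books.
The claim requires 16 − 2 (= 14) to equal 15, which does not hold.

False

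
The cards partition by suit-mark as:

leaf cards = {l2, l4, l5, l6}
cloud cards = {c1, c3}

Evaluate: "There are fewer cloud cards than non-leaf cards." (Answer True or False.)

False

|cloud cards| = 2.
|non-leaf cards| = 2.
The claim requires 2 < 2, which does not hold.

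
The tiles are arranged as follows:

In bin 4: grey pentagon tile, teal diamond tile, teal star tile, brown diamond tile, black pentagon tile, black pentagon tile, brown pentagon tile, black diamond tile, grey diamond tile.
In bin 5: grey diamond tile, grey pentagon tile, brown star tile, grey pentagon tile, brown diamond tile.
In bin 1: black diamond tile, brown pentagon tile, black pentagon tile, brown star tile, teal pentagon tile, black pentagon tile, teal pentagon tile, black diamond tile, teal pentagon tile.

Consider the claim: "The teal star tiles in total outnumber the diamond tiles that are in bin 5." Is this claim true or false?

False

teal star tiles: 1.
diamond tiles in bin 5: 2.
The claim requires 1 > 2, which does not hold.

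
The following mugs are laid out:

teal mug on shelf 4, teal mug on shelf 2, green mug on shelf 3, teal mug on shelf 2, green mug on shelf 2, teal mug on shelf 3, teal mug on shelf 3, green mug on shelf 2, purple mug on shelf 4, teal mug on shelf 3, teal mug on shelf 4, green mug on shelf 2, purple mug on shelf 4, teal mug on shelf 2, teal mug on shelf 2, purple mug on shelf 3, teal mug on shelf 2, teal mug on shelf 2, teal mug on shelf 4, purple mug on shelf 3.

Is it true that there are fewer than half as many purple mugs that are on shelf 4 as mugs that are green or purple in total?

True

purple mugs on shelf 4: 2.
mugs that are green or purple: 8.
The claim requires 2 × 2 = 4 < 8, which holds.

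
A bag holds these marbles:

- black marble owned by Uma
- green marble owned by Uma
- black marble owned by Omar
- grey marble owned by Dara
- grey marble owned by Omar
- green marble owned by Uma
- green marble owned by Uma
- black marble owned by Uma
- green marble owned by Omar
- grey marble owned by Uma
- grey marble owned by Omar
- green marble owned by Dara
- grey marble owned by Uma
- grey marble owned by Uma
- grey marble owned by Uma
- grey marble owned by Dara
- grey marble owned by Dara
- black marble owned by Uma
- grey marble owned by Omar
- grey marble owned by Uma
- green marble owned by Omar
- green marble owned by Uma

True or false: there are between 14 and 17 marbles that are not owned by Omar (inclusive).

True

marbles that are not owned by Omar: 16.
The claim requires 14 ≤ 16 ≤ 17, which holds.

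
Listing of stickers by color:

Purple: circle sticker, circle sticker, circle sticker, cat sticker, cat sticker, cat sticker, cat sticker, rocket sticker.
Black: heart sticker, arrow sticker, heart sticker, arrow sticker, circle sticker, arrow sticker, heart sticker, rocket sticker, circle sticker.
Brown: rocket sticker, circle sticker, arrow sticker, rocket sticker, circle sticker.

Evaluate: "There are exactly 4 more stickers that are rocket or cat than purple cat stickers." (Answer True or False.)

True

|stickers that are rocket or cat| = 8.
|purple cat stickers| = 4.
The claim requires 8 − 4 (= 4) to equal 4, which holds.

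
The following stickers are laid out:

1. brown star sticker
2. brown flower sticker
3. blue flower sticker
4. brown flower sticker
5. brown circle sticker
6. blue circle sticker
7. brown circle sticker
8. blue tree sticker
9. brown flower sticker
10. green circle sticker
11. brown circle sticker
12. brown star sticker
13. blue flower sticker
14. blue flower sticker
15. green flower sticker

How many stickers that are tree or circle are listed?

circle: 5; tree: 1; together 5 + 1 = 6.

6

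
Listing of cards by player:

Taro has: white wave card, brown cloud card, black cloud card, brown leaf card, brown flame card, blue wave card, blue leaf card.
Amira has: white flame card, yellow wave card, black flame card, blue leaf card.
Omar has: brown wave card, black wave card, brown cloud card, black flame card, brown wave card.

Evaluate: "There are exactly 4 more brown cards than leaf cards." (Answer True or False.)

|brown cards| = 6.
|leaf cards| = 3.
The claim requires 6 − 3 (= 3) to equal 4, which does not hold.

False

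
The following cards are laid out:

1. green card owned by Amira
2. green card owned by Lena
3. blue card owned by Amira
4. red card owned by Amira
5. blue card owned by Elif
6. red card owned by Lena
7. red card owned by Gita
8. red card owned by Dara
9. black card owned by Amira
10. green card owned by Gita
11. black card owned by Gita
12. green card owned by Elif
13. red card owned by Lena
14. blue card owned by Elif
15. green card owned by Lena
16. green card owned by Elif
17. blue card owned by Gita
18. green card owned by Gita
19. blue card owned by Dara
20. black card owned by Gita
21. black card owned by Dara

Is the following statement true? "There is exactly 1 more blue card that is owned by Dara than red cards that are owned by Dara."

Count of blue cards owned by Dara: 1.
Count of red cards owned by Dara: 1.
The claim requires 1 − 1 (= 0) to equal 1, which does not hold.

False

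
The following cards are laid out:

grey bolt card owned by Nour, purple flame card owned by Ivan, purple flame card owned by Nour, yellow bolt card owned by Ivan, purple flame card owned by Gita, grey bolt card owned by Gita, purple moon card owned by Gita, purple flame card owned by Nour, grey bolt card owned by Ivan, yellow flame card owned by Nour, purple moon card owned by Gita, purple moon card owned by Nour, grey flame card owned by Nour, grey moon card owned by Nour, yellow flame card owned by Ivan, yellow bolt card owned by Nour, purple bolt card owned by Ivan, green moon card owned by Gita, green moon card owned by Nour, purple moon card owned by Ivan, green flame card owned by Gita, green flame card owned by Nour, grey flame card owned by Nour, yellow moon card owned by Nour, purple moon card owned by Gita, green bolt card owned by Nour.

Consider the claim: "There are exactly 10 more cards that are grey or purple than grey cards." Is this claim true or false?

True

cards that are grey or purple: 16.
grey cards: 6.
The claim requires 16 − 6 (= 10) to equal 10, which holds.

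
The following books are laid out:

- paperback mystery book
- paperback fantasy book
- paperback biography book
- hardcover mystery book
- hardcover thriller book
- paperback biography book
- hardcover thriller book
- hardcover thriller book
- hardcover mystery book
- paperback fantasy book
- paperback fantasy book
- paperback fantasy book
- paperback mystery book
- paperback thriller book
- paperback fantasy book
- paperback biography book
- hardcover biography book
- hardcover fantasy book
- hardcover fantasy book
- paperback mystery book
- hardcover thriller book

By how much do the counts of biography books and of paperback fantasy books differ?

1

biography books: 4. paperback fantasy books: 5.
|4 − 5| = 5 − 4 = 1.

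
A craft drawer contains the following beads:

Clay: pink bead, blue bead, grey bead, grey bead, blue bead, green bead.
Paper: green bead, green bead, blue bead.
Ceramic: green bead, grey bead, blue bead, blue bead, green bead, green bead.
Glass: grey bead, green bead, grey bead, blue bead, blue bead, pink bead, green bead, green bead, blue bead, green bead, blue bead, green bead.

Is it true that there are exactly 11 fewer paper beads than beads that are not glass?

|paper beads| = 3.
|beads that are not glass| = 15.
The claim requires 15 − 3 (= 12) to equal 11, which does not hold.

False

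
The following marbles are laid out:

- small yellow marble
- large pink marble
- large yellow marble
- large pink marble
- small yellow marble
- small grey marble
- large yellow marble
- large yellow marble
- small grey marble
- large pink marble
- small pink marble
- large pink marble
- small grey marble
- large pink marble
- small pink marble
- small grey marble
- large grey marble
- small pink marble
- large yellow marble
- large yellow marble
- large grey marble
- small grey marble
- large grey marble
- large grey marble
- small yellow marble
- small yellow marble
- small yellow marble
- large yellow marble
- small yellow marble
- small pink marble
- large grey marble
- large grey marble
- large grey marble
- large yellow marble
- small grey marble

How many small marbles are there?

16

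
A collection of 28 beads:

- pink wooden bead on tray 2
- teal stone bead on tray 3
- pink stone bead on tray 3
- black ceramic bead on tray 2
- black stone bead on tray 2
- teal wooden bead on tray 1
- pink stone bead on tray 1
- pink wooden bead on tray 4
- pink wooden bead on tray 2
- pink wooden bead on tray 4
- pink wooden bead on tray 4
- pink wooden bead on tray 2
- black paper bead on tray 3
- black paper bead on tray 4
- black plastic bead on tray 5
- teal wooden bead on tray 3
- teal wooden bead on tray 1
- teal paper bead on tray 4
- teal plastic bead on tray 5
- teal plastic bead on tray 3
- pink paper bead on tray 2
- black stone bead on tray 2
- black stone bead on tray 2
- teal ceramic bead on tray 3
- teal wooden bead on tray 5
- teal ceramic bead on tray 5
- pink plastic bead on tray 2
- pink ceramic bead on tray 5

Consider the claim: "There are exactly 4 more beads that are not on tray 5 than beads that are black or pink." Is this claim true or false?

False

|beads that are not on tray 5| = 23.
|beads that are black or pink| = 18.
The claim requires 23 − 18 (= 5) to equal 4, which does not hold.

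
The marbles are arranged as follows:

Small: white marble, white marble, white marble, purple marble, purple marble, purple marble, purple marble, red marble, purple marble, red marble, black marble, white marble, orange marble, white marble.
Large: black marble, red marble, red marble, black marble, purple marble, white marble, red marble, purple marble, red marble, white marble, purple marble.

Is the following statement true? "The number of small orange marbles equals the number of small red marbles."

False

There is 1 small orange marble.
There are 2 small red marbles.
The claim requires 1 = 2, which does not hold.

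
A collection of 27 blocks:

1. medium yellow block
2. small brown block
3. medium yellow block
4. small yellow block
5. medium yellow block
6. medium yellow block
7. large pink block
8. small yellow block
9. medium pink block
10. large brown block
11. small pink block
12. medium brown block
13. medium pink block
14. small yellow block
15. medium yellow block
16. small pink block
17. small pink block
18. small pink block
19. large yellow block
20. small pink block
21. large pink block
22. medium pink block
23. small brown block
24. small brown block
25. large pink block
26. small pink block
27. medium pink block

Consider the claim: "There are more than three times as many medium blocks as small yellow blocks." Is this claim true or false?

There are 10 medium blocks.
There are 3 small yellow blocks.
The claim requires 10 > 3 × 3 = 9, which holds.

True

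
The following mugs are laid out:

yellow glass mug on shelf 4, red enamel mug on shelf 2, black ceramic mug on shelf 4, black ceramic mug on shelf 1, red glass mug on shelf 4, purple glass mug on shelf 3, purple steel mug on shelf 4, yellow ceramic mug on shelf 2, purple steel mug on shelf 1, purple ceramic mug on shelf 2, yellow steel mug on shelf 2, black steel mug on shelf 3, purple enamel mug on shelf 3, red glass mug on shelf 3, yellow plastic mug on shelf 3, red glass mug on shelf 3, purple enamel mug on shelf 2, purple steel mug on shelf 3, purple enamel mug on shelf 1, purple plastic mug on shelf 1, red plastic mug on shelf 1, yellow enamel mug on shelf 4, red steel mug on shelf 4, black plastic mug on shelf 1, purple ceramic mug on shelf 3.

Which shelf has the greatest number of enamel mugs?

shelf 2

Counts by shelf (restricted to enamel mugs): shelf 2→2, shelf 1→1, shelf 4→1, shelf 3→1.
The maximum is 2, held uniquely by shelf 2.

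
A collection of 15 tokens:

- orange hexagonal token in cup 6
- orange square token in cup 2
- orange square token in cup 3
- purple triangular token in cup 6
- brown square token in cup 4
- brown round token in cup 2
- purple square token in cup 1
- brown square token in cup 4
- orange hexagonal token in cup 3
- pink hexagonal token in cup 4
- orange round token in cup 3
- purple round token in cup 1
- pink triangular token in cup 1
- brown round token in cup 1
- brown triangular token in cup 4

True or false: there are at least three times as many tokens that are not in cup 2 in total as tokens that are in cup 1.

True

There are 13 tokens that are not in cup 2.
There are 4 tokens in cup 1.
The claim requires 13 ≥ 3 × 4 = 12, which holds.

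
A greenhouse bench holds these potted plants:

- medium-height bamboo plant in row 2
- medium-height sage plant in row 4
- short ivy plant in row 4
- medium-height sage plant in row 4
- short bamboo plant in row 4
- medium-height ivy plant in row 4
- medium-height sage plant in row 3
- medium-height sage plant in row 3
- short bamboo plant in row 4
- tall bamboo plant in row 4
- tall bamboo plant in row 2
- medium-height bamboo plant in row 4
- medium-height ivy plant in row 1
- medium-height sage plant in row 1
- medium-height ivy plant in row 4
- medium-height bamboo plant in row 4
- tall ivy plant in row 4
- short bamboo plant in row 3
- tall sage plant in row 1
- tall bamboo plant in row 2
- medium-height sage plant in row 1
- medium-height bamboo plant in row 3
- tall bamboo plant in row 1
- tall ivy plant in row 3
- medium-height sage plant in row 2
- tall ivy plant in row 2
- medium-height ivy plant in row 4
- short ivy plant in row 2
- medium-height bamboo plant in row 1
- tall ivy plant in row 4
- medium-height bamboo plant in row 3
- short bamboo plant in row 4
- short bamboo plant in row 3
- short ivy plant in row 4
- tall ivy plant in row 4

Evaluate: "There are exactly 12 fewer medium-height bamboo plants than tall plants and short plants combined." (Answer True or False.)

medium-height bamboo plants: 6.
tall plants: 10; short plants: 8; combined: 10 + 8 = 18.
The claim requires 18 − 6 (= 12) to equal 12, which holds.

True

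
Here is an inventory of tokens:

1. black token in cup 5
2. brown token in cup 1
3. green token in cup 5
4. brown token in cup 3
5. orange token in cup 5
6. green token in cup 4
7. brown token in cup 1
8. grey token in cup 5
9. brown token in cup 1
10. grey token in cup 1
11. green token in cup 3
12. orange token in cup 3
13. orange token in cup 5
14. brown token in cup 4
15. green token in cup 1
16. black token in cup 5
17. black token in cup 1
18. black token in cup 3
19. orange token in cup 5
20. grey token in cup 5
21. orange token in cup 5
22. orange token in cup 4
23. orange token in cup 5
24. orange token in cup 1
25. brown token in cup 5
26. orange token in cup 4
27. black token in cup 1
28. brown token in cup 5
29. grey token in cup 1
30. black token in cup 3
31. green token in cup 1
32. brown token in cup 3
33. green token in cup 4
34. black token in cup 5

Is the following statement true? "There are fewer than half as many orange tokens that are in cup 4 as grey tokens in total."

|orange tokens in cup 4| = 2.
|grey tokens| = 4.
The claim requires 2 × 2 = 4 < 4, which does not hold.

False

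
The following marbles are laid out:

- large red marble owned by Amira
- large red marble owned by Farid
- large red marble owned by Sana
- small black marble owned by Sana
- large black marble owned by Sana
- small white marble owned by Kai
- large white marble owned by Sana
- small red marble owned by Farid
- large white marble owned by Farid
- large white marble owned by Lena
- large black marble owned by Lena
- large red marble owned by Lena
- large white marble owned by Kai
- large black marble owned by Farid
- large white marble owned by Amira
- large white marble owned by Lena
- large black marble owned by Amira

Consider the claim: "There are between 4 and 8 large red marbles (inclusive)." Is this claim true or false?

|large red marbles| = 4.
The claim requires 4 ≤ 4 ≤ 8, which holds.

True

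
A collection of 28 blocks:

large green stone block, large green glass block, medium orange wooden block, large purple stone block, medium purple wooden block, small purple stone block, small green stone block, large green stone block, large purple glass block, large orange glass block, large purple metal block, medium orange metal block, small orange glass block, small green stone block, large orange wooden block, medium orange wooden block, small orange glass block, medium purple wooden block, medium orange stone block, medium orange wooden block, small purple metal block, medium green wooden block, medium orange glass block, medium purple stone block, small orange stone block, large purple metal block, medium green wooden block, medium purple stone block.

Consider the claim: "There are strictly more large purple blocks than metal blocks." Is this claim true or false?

False

|large purple blocks| = 4.
|metal blocks| = 4.
The claim requires 4 > 4, which does not hold.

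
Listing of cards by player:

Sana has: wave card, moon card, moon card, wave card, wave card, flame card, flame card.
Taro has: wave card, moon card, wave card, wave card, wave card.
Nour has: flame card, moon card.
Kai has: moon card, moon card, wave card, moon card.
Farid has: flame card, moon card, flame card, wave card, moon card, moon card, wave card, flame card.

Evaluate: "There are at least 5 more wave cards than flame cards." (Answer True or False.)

|wave cards| = 10.
|flame cards| = 6.
The claim requires 10 − 6 = 4 ≥ 5, which does not hold.

False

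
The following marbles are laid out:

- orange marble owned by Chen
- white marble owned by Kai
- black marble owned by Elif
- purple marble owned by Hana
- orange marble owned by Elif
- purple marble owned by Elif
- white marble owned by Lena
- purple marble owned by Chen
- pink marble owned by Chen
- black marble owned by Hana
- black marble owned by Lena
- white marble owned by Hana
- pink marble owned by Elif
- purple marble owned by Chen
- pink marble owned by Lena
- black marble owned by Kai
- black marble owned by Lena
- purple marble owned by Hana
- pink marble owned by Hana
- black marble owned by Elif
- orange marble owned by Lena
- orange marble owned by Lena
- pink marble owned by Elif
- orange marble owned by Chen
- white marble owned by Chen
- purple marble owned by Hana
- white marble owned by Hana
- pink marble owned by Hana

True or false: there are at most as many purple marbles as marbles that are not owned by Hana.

|purple marbles| = 6.
|marbles that are not owned by Hana| = 20.
The claim requires 6 ≤ 20, which holds.

True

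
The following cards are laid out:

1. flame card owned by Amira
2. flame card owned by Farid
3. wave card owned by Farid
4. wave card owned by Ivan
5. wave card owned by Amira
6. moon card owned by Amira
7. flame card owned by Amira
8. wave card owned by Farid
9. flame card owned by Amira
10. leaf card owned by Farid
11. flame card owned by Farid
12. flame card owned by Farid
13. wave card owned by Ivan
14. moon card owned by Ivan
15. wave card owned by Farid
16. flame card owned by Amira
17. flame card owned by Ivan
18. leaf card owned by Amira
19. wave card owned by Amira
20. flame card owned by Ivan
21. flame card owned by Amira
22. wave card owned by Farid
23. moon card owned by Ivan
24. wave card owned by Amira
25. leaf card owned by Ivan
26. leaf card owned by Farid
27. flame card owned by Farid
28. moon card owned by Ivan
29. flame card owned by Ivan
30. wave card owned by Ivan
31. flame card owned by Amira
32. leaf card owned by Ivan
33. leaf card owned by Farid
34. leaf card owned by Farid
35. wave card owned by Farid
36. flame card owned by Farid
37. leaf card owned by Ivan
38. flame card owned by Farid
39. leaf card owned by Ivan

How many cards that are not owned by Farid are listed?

24

Total cards: 39; with the excluded value: 15; remaining 39 − 15 = 24.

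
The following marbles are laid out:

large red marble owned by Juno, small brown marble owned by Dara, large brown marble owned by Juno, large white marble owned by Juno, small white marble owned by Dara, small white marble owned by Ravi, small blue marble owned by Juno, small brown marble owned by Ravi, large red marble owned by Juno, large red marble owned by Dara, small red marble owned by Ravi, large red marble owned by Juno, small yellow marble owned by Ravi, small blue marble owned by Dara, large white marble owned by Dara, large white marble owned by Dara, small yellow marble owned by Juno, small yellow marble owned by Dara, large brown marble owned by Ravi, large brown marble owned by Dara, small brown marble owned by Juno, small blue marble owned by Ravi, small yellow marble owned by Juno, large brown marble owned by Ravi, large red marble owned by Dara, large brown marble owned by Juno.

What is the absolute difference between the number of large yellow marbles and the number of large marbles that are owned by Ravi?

2

large yellow marbles: 0. large marbles owned by Ravi: 2.
|0 − 2| = 2 − 0 = 2.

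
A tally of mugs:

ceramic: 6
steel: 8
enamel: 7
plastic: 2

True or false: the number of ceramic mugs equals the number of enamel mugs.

False

ceramic mugs: 6.
enamel mugs: 7.
The claim requires 6 = 7, which does not hold.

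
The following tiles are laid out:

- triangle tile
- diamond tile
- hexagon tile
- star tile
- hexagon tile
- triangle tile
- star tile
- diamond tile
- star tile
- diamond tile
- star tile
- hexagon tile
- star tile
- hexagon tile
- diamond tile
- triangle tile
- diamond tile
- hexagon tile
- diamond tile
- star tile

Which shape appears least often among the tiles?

triangle

Counts by shape: star 6, diamond 6, hexagon 5, triangle 3.
The minimum is 3, held uniquely by triangle.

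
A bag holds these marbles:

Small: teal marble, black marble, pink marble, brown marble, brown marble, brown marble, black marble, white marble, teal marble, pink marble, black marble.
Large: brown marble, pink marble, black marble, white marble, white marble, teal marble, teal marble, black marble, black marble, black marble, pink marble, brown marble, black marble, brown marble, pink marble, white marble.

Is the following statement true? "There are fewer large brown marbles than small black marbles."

False

|large brown marbles| = 3.
|small black marbles| = 3.
The claim requires 3 < 3, which does not hold.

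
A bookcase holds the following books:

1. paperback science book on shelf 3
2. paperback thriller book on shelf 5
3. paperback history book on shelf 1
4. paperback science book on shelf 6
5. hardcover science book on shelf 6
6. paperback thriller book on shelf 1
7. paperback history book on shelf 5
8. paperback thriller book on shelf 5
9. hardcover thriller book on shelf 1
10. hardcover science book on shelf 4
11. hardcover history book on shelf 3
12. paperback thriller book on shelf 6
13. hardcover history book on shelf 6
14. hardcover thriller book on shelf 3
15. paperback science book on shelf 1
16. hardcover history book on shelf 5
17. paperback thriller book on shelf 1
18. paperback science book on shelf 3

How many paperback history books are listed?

2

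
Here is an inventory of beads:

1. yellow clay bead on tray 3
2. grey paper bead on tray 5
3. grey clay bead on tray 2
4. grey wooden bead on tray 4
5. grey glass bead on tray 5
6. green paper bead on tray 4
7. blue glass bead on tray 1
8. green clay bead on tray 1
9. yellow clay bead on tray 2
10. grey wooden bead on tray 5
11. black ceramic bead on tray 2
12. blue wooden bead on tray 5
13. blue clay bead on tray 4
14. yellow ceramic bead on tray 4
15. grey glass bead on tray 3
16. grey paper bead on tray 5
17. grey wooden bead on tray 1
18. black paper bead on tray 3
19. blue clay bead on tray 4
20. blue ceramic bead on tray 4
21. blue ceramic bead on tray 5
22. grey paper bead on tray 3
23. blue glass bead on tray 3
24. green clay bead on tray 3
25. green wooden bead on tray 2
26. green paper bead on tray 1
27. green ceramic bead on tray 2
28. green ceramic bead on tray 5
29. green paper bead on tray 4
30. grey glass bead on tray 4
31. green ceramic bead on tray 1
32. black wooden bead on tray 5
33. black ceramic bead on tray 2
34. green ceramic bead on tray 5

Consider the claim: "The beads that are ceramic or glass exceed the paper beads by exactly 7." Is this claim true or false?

True

|beads that are ceramic or glass| = 14.
|paper beads| = 7.
The claim requires 14 − 7 (= 7) to equal 7, which holds.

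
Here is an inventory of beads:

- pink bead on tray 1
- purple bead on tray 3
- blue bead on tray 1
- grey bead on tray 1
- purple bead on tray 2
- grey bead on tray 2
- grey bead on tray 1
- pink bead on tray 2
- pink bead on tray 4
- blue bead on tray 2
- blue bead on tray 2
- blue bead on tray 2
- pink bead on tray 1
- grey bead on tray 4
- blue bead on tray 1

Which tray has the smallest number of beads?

Counts by tray: tray 2→6, tray 1→6, tray 4→2, tray 3→1.
The minimum is 1, held uniquely by tray 3.

tray 3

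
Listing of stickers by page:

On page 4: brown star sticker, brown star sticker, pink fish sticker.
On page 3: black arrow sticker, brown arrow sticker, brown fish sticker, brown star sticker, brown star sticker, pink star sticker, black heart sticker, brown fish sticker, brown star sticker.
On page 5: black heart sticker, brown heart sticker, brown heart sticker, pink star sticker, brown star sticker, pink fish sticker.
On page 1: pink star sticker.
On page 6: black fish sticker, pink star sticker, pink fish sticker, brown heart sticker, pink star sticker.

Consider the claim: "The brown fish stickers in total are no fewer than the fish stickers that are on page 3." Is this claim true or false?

|brown fish stickers| = 2.
|fish stickers on page 3| = 2.
The claim requires 2 ≥ 2, which holds.

True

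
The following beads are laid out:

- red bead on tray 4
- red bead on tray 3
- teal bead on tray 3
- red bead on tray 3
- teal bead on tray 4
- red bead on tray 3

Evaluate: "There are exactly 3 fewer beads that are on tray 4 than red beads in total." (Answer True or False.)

beads on tray 4: 2.
red beads: 4.
The claim requires 4 − 2 (= 2) to equal 3, which does not hold.

False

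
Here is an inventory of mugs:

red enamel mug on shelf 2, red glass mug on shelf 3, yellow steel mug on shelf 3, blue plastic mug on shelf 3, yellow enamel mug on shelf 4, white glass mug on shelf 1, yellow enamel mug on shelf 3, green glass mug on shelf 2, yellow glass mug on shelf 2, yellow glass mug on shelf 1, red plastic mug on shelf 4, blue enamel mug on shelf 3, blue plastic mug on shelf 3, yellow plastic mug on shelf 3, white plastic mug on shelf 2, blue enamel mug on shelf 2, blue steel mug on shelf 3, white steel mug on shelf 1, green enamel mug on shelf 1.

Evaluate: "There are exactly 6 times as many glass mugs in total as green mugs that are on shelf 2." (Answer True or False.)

False

glass mugs: 5.
green mugs on shelf 2: 1.
The claim requires 5 = 6 × 1 = 6, which does not hold.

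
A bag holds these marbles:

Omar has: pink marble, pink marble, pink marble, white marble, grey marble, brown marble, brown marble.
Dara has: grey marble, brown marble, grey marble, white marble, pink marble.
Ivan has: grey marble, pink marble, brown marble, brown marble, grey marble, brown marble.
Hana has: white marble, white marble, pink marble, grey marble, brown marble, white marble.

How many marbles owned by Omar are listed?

7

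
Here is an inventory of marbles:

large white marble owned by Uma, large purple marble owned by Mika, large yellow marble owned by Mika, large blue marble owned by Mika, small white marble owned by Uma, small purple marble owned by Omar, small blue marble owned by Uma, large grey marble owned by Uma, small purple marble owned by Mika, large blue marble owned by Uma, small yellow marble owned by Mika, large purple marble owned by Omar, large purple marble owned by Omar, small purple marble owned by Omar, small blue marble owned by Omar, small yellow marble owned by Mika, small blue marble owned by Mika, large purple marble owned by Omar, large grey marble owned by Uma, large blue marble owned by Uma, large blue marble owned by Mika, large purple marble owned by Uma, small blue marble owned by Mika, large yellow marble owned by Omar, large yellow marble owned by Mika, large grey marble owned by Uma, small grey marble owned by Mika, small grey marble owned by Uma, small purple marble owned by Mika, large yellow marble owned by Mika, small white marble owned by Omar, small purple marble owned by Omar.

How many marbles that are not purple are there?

Total marbles: 32; with the excluded value: 10; remaining 32 − 10 = 22.

22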